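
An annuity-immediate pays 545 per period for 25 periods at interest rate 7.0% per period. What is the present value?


PV = PMT * (1 - (1+i)^(-n)) / i
= 545 * (1 - (1+0.07)^(-25)) / 0.07
= 545 * (1 - 0.184249) / 0.07
= 545 * 11.653583
= 6351.2028


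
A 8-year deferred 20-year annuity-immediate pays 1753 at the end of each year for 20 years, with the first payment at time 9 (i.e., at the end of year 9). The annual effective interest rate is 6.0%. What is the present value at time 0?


PV at time 8 of the 20-year annuity-immediate:
a_n = 1753 * (1-(1+0.06)^(-20))/0.06 = 20106.7719
Discount back 8 years to time 0:
PV = 20106.7719 * (1+0.06)^(-8)
= 20106.7719 * 0.627412
= 12615.2374


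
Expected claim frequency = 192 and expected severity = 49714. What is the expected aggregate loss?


E[S] = E[N] * E[X]
= 192 * 49714
= 9.5451e+06


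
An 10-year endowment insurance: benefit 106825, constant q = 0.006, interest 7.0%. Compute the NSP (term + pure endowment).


Term component = 4396.7583
Pure endowment = 10_p_x * v^10 * benefit = 0.941594 * 0.508349 * 106825 = 51132.7286
NSP = 55529.4869


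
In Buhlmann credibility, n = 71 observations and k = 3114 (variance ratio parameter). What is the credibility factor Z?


Z = n / (n + k)
= 71 / (71 + 3114)
= 71 / 3185
= 0.0223


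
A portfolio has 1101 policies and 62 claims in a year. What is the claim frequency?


frequency = claims / policies
= 62 / 1101
= 0.0563


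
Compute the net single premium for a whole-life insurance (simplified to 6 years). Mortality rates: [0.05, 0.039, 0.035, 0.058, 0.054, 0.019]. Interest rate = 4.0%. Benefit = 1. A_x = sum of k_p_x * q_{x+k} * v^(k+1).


v = 0.961538
Year 0: k_p_x=1.0, q=0.05, term=0.048077
Year 1: k_p_x=0.95, q=0.039, term=0.034255
Year 2: k_p_x=0.91295, q=0.035, term=0.028406
Year 3: k_p_x=0.880997, q=0.058, term=0.043679
Year 4: k_p_x=0.829899, q=0.054, term=0.036834
Year 5: k_p_x=0.785084, q=0.019, term=0.011789
A_x = 0.203


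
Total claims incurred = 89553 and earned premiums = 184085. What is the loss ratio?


Loss ratio = claims / premiums
= 89553 / 184085
= 0.4865


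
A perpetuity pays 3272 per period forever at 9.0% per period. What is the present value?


PV = PMT / i
= 3272 / 0.09
= 36355.5556


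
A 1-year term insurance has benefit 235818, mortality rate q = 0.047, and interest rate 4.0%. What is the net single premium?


NSP = benefit * q * v
v = 1/(1+i) = 0.961538
NSP = 235818 * 0.047 * 0.961538
= 10657.1596


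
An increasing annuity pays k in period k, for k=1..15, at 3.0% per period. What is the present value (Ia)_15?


(Ia)_n = sum_{k=1}^{n} k * v^k, v = 1/(1+i)
v = 0.970874
Sum computed term by term:
(Ia)_15 = 88.9381


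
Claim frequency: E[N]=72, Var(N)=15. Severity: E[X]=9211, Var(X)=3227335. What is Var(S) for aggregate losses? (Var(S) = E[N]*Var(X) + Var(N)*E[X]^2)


Var(S) = E[N]*Var(X) + Var(N)*E[X]^2
= 72*3227335 + 15*9211^2
= 232368120 + 1272637815
= 1.5050e+09


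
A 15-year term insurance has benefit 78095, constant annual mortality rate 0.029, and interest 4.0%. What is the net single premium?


NSP = benefit * sum_{k=0}^{n-1} k_p_x * q * v^(k+1)
With constant q=0.029, v=0.961538
Sum = 0.270205
NSP = 78095 * 0.270205
= 21101.6488


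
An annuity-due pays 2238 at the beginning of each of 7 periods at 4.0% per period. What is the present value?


PV_due = PMT * (1-(1+i)^(-n))/i * (1+i)
PV_immediate = 13432.5984
PV_due = 13432.5984 * 1.04
= 13969.9023


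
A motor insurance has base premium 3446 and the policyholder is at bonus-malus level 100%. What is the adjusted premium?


adjusted = base * BM_level / 100
= 3446 * 100 / 100
= 3446 * 1.0
= 3446.0


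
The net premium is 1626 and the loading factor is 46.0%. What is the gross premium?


Gross = net * (1 + loading)
= 1626 * (1 + 0.46)
= 1626 * 1.46
= 2373.96


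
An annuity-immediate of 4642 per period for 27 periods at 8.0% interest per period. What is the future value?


FV = PMT * ((1+i)^n - 1) / i
= 4642 * ((1.08)^27 - 1) / 0.08
= 4642 * (7.988061 - 1) / 0.08
= 405482.2667


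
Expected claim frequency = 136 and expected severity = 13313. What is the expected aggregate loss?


E[S] = E[N] * E[X]
= 136 * 13313
= 1.8106e+06


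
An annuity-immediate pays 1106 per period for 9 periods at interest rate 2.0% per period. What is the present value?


PV = PMT * (1 - (1+i)^(-n)) / i
= 1106 * (1 - (1+0.02)^(-9)) / 0.02
= 1106 * (1 - 0.836755) / 0.02
= 1106 * 8.162237
= 9027.4338


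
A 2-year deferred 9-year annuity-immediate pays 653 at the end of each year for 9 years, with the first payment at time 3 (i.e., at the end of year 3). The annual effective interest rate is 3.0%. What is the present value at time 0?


PV at time 2 of the 9-year annuity-immediate:
a_n = 653 * (1-(1+0.03)^(-9))/0.03 = 5084.3291
Discount back 2 years to time 0:
PV = 5084.3291 * (1+0.03)^(-2)
= 5084.3291 * 0.942596
= 4792.4678


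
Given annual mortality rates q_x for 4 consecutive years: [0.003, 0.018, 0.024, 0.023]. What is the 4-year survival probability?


p_k = 1 - q_k for each year
Survival = product of (1 - q_k)
= 0.997 * 0.982 * 0.976 * 0.977
= 0.9336


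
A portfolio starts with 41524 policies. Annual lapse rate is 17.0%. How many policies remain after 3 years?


remaining = initial * (1 - lapse)^years
= 41524 * (1 - 0.17)^3
= 41524 * 0.571787
= 23742.8834


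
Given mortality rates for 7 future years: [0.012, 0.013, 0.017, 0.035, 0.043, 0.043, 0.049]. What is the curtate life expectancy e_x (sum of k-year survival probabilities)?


e_x = sum_{k=1}^{n} k_p_x
k_p_x values:
  1_p_x = 0.988
  2_p_x = 0.975156
  3_p_x = 0.958578
  4_p_x = 0.925028
  5_p_x = 0.885252
  6_p_x = 0.847186
  7_p_x = 0.805674
e_x = 6.3849


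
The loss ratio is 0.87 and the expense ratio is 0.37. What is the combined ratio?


Combined ratio = loss ratio + expense ratio
= 0.87 + 0.37
= 1.24


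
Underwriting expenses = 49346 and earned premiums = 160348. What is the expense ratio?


Expense ratio = expenses / premiums
= 49346 / 160348
= 0.3077


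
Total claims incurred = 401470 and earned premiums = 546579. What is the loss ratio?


Loss ratio = claims / premiums
= 401470 / 546579
= 0.7345


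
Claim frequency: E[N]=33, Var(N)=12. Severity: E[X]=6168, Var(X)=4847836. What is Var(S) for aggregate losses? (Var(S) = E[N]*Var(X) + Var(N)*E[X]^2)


Var(S) = E[N]*Var(X) + Var(N)*E[X]^2
= 33*4847836 + 12*6168^2
= 159978588 + 456530688
= 6.1651e+08


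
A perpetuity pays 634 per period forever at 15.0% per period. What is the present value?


PV = PMT / i
= 634 / 0.15
= 4226.6667


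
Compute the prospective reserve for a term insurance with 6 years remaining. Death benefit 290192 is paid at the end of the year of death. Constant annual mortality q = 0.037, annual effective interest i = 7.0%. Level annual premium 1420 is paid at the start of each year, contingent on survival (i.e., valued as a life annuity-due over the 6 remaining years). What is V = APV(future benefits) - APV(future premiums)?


v = 1/(1+i) = 0.934579
APV(future benefits) per unit = sum_{k=0}^{5} k_p_x * q * v^(k+1) = 0.162025
APV(future benefits) = 290192 * 0.162025 = 47018.3805
Life annuity-due factor ä_{x:6} = sum_{k=0}^{5} k_p_x * v^k = 4.68559
APV(future premiums) = 1420 * 4.68559 = 6653.5378
V = 47018.3805 - 6653.5378
= 40364.8427


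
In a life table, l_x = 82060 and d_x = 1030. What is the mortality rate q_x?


q_x = d_x / l_x
= 1030 / 82060
= 0.0126


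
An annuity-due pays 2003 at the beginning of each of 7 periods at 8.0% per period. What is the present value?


PV_due = PMT * (1-(1+i)^(-n))/i * (1+i)
PV_immediate = 10428.3592
PV_due = 10428.3592 * 1.08
= 11262.628


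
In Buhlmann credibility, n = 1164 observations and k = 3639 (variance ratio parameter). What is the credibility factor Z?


Z = n / (n + k)
= 1164 / (1164 + 3639)
= 1164 / 4803
= 0.2423


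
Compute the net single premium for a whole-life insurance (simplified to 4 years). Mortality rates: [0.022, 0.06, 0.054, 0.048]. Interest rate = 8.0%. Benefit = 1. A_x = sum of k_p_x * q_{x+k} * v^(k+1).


v = 0.925926
Year 0: k_p_x=1.0, q=0.022, term=0.02037
Year 1: k_p_x=0.978, q=0.06, term=0.050309
Year 2: k_p_x=0.91932, q=0.054, term=0.039408
Year 3: k_p_x=0.869677, q=0.048, term=0.030683
A_x = 0.1408


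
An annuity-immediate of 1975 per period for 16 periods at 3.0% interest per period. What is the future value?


FV = PMT * ((1+i)^n - 1) / i
= 1975 * ((1.03)^16 - 1) / 0.03
= 1975 * (1.604706 - 1) / 0.03
= 39809.8406


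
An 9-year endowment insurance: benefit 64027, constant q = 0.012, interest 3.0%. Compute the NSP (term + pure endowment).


Term component = 5716.5581
Pure endowment = 9_p_x * v^9 * benefit = 0.897041 * 0.766417 * 64027 = 44019.0466
NSP = 49735.6047


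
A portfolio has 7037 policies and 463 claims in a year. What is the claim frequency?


frequency = claims / policies
= 463 / 7037
= 0.0658


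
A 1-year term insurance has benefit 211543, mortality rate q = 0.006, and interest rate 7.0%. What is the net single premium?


NSP = benefit * q * v
v = 1/(1+i) = 0.934579
NSP = 211543 * 0.006 * 0.934579
= 1186.2224


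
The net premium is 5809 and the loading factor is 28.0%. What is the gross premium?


Gross = net * (1 + loading)
= 5809 * (1 + 0.28)
= 5809 * 1.28
= 7435.52


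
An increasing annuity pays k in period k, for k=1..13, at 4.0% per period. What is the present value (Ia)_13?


(Ia)_n = sum_{k=1}^{n} k * v^k, v = 1/(1+i)
v = 0.961538
Sum computed term by term:
(Ia)_13 = 64.4403


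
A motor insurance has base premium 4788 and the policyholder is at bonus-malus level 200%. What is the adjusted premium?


adjusted = base * BM_level / 100
= 4788 * 200 / 100
= 4788 * 2.0
= 9576.0


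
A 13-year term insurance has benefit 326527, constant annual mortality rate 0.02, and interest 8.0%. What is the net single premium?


NSP = benefit * sum_{k=0}^{n-1} k_p_x * q * v^(k+1)
With constant q=0.02, v=0.925926
Sum = 0.143446
NSP = 326527 * 0.143446
= 46839.1268


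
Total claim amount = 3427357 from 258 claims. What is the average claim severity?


severity = total / number
= 3427357 / 258
= 13284.3295


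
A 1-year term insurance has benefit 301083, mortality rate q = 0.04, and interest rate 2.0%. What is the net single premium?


NSP = benefit * q * v
v = 1/(1+i) = 0.980392
NSP = 301083 * 0.04 * 0.980392
= 11807.1765


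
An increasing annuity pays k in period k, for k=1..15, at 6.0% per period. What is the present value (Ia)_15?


(Ia)_n = sum_{k=1}^{n} k * v^k, v = 1/(1+i)
v = 0.943396
Sum computed term by term:
(Ia)_15 = 67.2668


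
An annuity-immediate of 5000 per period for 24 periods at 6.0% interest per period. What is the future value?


FV = PMT * ((1+i)^n - 1) / i
= 5000 * ((1.06)^24 - 1) / 0.06
= 5000 * (4.048935 - 1) / 0.06
= 254077.8868


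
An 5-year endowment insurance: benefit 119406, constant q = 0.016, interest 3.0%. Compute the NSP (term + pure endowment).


Term component = 8482.0495
Pure endowment = 5_p_x * v^5 * benefit = 0.922519 * 0.862609 * 119406 = 95020.1078
NSP = 103502.1573


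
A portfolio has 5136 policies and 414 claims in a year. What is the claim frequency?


frequency = claims / policies
= 414 / 5136
= 0.0806


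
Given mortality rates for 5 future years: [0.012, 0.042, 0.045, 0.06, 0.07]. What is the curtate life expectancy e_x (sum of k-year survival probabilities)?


e_x = sum_{k=1}^{n} k_p_x
k_p_x values:
  1_p_x = 0.988
  2_p_x = 0.946504
  3_p_x = 0.903911
  4_p_x = 0.849677
  5_p_x = 0.790199
e_x = 4.4783


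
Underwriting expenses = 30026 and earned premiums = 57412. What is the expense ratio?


Expense ratio = expenses / premiums
= 30026 / 57412
= 0.523


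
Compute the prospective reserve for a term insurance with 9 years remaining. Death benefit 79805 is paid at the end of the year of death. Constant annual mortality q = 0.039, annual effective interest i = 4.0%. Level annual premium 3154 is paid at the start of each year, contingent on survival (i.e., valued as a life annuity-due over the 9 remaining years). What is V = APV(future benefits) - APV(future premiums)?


v = 1/(1+i) = 0.961538
APV(future benefits) per unit = sum_{k=0}^{8} k_p_x * q * v^(k+1) = 0.251207
APV(future benefits) = 79805 * 0.251207 = 20047.535
Life annuity-due factor ä_{x:9} = sum_{k=0}^{8} k_p_x * v^k = 6.69884
APV(future premiums) = 3154 * 6.69884 = 21128.1416
V = 20047.535 - 21128.1416
= -1080.6066


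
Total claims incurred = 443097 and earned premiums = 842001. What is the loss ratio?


Loss ratio = claims / premiums
= 443097 / 842001
= 0.5262


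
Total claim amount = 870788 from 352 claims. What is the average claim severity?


severity = total / number
= 870788 / 352
= 2473.8295


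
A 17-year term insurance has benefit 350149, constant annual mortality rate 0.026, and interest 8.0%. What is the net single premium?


NSP = benefit * sum_{k=0}^{n-1} k_p_x * q * v^(k+1)
With constant q=0.026, v=0.925926
Sum = 0.202922
NSP = 350149 * 0.202922
= 71052.9521


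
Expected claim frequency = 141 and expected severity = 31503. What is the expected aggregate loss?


E[S] = E[N] * E[X]
= 141 * 31503
= 4.4419e+06


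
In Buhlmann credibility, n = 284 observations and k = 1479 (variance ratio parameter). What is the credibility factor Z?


Z = n / (n + k)
= 284 / (284 + 1479)
= 284 / 1763
= 0.1611


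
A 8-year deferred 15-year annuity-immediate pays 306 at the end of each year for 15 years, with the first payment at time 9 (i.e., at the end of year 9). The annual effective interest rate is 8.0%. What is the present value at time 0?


PV at time 8 of the 15-year annuity-immediate:
a_n = 306 * (1-(1+0.08)^(-15))/0.08 = 2619.2005
Discount back 8 years to time 0:
PV = 2619.2005 * (1+0.08)^(-8)
= 2619.2005 * 0.540269
= 1415.0725


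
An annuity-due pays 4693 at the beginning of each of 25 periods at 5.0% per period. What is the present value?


PV_due = PMT * (1-(1+i)^(-n))/i * (1+i)
PV_immediate = 66142.8818
PV_due = 66142.8818 * 1.05
= 69450.0259


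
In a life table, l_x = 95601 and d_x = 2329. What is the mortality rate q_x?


q_x = d_x / l_x
= 2329 / 95601
= 0.0244


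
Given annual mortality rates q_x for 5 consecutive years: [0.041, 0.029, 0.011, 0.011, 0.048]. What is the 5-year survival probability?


p_k = 1 - q_k for each year
Survival = product of (1 - q_k)
= 0.959 * 0.971 * 0.989 * 0.989 * 0.952
= 0.8671


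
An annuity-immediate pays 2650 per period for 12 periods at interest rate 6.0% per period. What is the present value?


PV = PMT * (1 - (1+i)^(-n)) / i
= 2650 * (1 - (1+0.06)^(-12)) / 0.06
= 2650 * (1 - 0.496969) / 0.06
= 2650 * 8.383844
= 22217.1864


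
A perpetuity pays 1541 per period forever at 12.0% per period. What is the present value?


PV = PMT / i
= 1541 / 0.12
= 12841.6667


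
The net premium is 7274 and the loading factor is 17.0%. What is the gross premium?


Gross = net * (1 + loading)
= 7274 * (1 + 0.17)
= 7274 * 1.17
= 8510.58


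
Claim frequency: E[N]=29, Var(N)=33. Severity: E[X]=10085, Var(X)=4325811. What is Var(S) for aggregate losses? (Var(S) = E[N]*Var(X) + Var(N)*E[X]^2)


Var(S) = E[N]*Var(X) + Var(N)*E[X]^2
= 29*4325811 + 33*10085^2
= 125448519 + 3356338425
= 3.4818e+09


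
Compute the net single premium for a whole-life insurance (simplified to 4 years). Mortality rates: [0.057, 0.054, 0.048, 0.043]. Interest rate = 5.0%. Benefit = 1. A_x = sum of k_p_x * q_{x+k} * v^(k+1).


v = 0.952381
Year 0: k_p_x=1.0, q=0.057, term=0.054286
Year 1: k_p_x=0.943, q=0.054, term=0.046188
Year 2: k_p_x=0.892078, q=0.048, term=0.036989
Year 3: k_p_x=0.849258, q=0.043, term=0.030044
A_x = 0.1675


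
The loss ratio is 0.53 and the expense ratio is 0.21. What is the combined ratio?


Combined ratio = loss ratio + expense ratio
= 0.53 + 0.21
= 0.74


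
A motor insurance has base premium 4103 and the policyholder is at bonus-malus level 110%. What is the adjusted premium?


adjusted = base * BM_level / 100
= 4103 * 110 / 100
= 4103 * 1.1
= 4513.3


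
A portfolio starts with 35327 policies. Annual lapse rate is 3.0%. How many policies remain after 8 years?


remaining = initial * (1 - lapse)^years
= 35327 * (1 - 0.03)^8
= 35327 * 0.783743
= 27687.3017


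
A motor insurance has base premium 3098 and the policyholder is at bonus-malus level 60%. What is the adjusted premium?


adjusted = base * BM_level / 100
= 3098 * 60 / 100
= 3098 * 0.6
= 1858.8


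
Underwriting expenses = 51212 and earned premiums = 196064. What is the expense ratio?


Expense ratio = expenses / premiums
= 51212 / 196064
= 0.2612


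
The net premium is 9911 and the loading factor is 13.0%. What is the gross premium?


Gross = net * (1 + loading)
= 9911 * (1 + 0.13)
= 9911 * 1.13
= 11199.43


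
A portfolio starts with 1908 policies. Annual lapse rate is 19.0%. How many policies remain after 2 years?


remaining = initial * (1 - lapse)^years
= 1908 * (1 - 0.19)^2
= 1908 * 0.6561
= 1251.8388


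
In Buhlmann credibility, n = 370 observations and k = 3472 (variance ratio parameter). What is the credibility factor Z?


Z = n / (n + k)
= 370 / (370 + 3472)
= 370 / 3842
= 0.0963


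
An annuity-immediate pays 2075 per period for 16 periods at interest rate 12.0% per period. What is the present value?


PV = PMT * (1 - (1+i)^(-n)) / i
= 2075 * (1 - (1+0.12)^(-16)) / 0.12
= 2075 * (1 - 0.163122) / 0.12
= 2075 * 6.973986
= 14471.0213


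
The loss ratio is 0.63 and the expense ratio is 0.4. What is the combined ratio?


Combined ratio = loss ratio + expense ratio
= 0.63 + 0.4
= 1.03


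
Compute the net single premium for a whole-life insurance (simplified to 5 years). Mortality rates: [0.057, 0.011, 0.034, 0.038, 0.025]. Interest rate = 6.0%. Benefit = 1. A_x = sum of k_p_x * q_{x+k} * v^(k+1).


v = 0.943396
Year 0: k_p_x=1.0, q=0.057, term=0.053774
Year 1: k_p_x=0.943, q=0.011, term=0.009232
Year 2: k_p_x=0.932627, q=0.034, term=0.026624
Year 3: k_p_x=0.900918, q=0.038, term=0.027117
Year 4: k_p_x=0.866683, q=0.025, term=0.016191
A_x = 0.1329


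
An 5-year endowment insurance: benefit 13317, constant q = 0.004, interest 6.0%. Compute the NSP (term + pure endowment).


Term component = 222.7001
Pure endowment = 5_p_x * v^5 * benefit = 0.980159 * 0.747258 * 13317 = 9753.7982
NSP = 9976.4983


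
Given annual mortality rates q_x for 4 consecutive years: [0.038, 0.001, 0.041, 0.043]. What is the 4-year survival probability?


p_k = 1 - q_k for each year
Survival = product of (1 - q_k)
= 0.962 * 0.999 * 0.959 * 0.957
= 0.882


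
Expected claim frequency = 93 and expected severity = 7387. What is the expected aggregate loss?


E[S] = E[N] * E[X]
= 93 * 7387
= 686991


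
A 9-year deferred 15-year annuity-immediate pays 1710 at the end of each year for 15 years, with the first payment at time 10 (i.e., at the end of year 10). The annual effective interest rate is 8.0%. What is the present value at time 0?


PV at time 9 of the 15-year annuity-immediate:
a_n = 1710 * (1-(1+0.08)^(-15))/0.08 = 14636.7086
Discount back 9 years to time 0:
PV = 14636.7086 * (1+0.08)^(-9)
= 14636.7086 * 0.500249
= 7321.9983


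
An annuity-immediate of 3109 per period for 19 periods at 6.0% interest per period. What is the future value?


FV = PMT * ((1+i)^n - 1) / i
= 3109 * ((1.06)^19 - 1) / 0.06
= 3109 * (3.0256 - 1) / 0.06
= 104959.8142


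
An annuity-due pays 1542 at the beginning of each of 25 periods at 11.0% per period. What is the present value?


PV_due = PMT * (1-(1+i)^(-n))/i * (1+i)
PV_immediate = 12986.3303
PV_due = 12986.3303 * 1.11
= 14414.8266


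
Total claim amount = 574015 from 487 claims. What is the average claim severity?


severity = total / number
= 574015 / 487
= 1178.6756


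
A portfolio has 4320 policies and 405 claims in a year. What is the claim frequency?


frequency = claims / policies
= 405 / 4320
= 0.0938


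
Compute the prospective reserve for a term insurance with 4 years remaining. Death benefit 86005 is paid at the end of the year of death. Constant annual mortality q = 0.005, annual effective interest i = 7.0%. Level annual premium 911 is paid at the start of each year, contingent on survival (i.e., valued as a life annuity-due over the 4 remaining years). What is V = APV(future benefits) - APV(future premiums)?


v = 1/(1+i) = 0.934579
APV(future benefits) per unit = sum_{k=0}^{3} k_p_x * q * v^(k+1) = 0.016817
APV(future benefits) = 86005 * 0.016817 = 1446.3096
Life annuity-due factor ä_{x:4} = sum_{k=0}^{3} k_p_x * v^k = 3.598747
APV(future premiums) = 911 * 3.598747 = 3278.4587
V = 1446.3096 - 3278.4587
= -1832.1491


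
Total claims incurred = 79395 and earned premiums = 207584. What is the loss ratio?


Loss ratio = claims / premiums
= 79395 / 207584
= 0.3825


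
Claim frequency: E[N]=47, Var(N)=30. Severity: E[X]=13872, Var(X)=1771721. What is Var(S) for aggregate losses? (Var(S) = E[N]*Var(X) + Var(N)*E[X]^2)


Var(S) = E[N]*Var(X) + Var(N)*E[X]^2
= 47*1771721 + 30*13872^2
= 83270887 + 5772971520
= 5.8562e+09


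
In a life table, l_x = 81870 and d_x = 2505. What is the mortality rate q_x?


q_x = d_x / l_x
= 2505 / 81870
= 0.0306


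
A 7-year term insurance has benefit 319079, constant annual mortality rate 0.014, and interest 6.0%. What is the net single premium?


NSP = benefit * sum_{k=0}^{n-1} k_p_x * q * v^(k+1)
With constant q=0.014, v=0.943396
Sum = 0.075192
NSP = 319079 * 0.075192
= 23992.2283


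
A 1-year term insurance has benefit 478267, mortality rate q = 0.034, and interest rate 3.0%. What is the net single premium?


NSP = benefit * q * v
v = 1/(1+i) = 0.970874
NSP = 478267 * 0.034 * 0.970874
= 15787.4544


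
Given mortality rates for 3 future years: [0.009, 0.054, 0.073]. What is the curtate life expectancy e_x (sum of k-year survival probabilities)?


e_x = sum_{k=1}^{n} k_p_x
k_p_x values:
  1_p_x = 0.991
  2_p_x = 0.937486
  3_p_x = 0.86905
e_x = 2.7975


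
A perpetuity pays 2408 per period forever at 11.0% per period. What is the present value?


PV = PMT / i
= 2408 / 0.11
= 21890.9091


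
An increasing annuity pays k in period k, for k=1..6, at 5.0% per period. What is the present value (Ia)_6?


(Ia)_n = sum_{k=1}^{n} k * v^k, v = 1/(1+i)
v = 0.952381
Sum computed term by term:
(Ia)_6 = 17.0437


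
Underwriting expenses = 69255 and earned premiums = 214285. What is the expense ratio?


Expense ratio = expenses / premiums
= 69255 / 214285
= 0.3232


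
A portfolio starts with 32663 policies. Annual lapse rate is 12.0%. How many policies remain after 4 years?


remaining = initial * (1 - lapse)^years
= 32663 * (1 - 0.12)^4
= 32663 * 0.599695
= 19587.8495


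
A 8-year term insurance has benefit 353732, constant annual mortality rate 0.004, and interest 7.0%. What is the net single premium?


NSP = benefit * sum_{k=0}^{n-1} k_p_x * q * v^(k+1)
With constant q=0.004, v=0.934579
Sum = 0.023587
NSP = 353732 * 0.023587
= 8343.4197


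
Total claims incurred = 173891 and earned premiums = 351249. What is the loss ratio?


Loss ratio = claims / premiums
= 173891 / 351249
= 0.4951


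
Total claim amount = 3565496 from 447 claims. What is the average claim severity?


severity = total / number
= 3565496 / 447
= 7976.5011


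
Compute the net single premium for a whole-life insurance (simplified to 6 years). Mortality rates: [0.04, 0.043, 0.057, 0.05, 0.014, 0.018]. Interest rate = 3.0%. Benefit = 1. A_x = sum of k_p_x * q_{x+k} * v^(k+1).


v = 0.970874
Year 0: k_p_x=1.0, q=0.04, term=0.038835
Year 1: k_p_x=0.96, q=0.043, term=0.03891
Year 2: k_p_x=0.91872, q=0.057, term=0.047923
Year 3: k_p_x=0.866353, q=0.05, term=0.038487
Year 4: k_p_x=0.823035, q=0.014, term=0.009939
Year 5: k_p_x=0.811513, q=0.018, term=0.012233
A_x = 0.1863


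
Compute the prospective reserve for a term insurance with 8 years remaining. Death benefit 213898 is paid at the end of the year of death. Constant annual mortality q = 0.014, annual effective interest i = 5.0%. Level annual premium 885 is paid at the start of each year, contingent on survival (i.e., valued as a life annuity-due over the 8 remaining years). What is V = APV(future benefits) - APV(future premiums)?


v = 1/(1+i) = 0.952381
APV(future benefits) per unit = sum_{k=0}^{7} k_p_x * q * v^(k+1) = 0.086484
APV(future benefits) = 213898 * 0.086484 = 18498.7045
Life annuity-due factor ä_{x:8} = sum_{k=0}^{7} k_p_x * v^k = 6.486282
APV(future premiums) = 885 * 6.486282 = 5740.36
V = 18498.7045 - 5740.36
= 12758.3446


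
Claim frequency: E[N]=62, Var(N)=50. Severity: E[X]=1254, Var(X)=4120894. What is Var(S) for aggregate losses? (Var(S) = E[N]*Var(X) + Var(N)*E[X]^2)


Var(S) = E[N]*Var(X) + Var(N)*E[X]^2
= 62*4120894 + 50*1254^2
= 255495428 + 78625800
= 3.3412e+08


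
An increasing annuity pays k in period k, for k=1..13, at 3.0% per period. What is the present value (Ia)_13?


(Ia)_n = sum_{k=1}^{n} k * v^k, v = 1/(1+i)
v = 0.970874
Sum computed term by term:
(Ia)_13 = 70.0546


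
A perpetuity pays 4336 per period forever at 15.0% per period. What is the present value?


PV = PMT / i
= 4336 / 0.15
= 28906.6667


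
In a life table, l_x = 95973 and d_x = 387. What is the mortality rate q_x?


q_x = d_x / l_x
= 387 / 95973
= 0.004


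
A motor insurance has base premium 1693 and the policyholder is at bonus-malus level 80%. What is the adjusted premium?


adjusted = base * BM_level / 100
= 1693 * 80 / 100
= 1693 * 0.8
= 1354.4


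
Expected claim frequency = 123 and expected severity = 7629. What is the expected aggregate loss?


E[S] = E[N] * E[X]
= 123 * 7629
= 938367


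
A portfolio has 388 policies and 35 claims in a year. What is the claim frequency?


frequency = claims / policies
= 35 / 388
= 0.0902


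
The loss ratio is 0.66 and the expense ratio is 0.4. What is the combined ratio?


Combined ratio = loss ratio + expense ratio
= 0.66 + 0.4
= 1.06


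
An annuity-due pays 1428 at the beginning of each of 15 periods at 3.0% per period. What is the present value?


PV_due = PMT * (1-(1+i)^(-n))/i * (1+i)
PV_immediate = 17047.3713
PV_due = 17047.3713 * 1.03
= 17558.7924


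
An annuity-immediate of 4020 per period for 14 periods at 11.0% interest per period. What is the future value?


FV = PMT * ((1+i)^n - 1) / i
= 4020 * ((1.11)^14 - 1) / 0.11
= 4020 * (4.310441 - 1) / 0.11
= 120981.5704


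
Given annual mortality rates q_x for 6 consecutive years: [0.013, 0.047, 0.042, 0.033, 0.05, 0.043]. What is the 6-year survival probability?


p_k = 1 - q_k for each year
Survival = product of (1 - q_k)
= 0.987 * 0.953 * 0.958 * 0.967 * 0.95 * 0.957
= 0.7922


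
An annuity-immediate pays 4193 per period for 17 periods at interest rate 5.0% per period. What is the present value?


PV = PMT * (1 - (1+i)^(-n)) / i
= 4193 * (1 - (1+0.05)^(-17)) / 0.05
= 4193 * (1 - 0.436297) / 0.05
= 4193 * 11.274066
= 47272.1598


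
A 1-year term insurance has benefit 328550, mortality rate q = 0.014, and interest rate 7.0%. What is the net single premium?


NSP = benefit * q * v
v = 1/(1+i) = 0.934579
NSP = 328550 * 0.014 * 0.934579
= 4298.785


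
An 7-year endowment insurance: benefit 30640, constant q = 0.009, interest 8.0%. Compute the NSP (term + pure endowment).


Term component = 1401.3929
Pure endowment = 7_p_x * v^7 * benefit = 0.938676 * 0.58349 * 30640 = 16781.7812
NSP = 18183.1741


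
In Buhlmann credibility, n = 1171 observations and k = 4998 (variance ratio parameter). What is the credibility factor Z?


Z = n / (n + k)
= 1171 / (1171 + 4998)
= 1171 / 6169
= 0.1898


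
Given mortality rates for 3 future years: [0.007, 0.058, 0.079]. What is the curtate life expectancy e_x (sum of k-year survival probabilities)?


e_x = sum_{k=1}^{n} k_p_x
k_p_x values:
  1_p_x = 0.993
  2_p_x = 0.935406
  3_p_x = 0.861509
e_x = 2.7899


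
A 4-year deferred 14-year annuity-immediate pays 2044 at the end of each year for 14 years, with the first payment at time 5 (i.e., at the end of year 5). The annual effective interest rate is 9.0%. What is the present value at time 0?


PV at time 4 of the 14-year annuity-immediate:
a_n = 2044 * (1-(1+0.09)^(-14))/0.09 = 15914.8914
Discount back 4 years to time 0:
PV = 15914.8914 * (1+0.09)^(-4)
= 15914.8914 * 0.708425
= 11274.5103


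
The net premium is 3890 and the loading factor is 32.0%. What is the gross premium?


Gross = net * (1 + loading)
= 3890 * (1 + 0.32)
= 3890 * 1.32
= 5134.8


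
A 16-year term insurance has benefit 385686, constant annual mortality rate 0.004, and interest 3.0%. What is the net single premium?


NSP = benefit * sum_{k=0}^{n-1} k_p_x * q * v^(k+1)
With constant q=0.004, v=0.970874
Sum = 0.048887
NSP = 385686 * 0.048887
= 18855.1137


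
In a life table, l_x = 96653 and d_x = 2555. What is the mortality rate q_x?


q_x = d_x / l_x
= 2555 / 96653
= 0.0264


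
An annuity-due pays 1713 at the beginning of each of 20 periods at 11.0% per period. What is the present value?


PV_due = PMT * (1-(1+i)^(-n))/i * (1+i)
PV_immediate = 13641.1811
PV_due = 13641.1811 * 1.11
= 15141.711


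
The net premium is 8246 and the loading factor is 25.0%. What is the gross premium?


Gross = net * (1 + loading)
= 8246 * (1 + 0.25)
= 8246 * 1.25
= 10307.5


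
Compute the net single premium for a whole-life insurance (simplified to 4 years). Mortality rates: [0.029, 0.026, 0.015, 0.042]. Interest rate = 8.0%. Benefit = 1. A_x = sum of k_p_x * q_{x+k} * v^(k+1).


v = 0.925926
Year 0: k_p_x=1.0, q=0.029, term=0.026852
Year 1: k_p_x=0.971, q=0.026, term=0.021644
Year 2: k_p_x=0.945754, q=0.015, term=0.011262
Year 3: k_p_x=0.931568, q=0.042, term=0.028759
A_x = 0.0885


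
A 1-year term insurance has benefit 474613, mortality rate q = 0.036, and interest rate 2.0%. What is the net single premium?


NSP = benefit * q * v
v = 1/(1+i) = 0.980392
NSP = 474613 * 0.036 * 0.980392
= 16751.0471


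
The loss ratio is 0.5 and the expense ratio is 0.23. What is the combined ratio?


Combined ratio = loss ratio + expense ratio
= 0.5 + 0.23
= 0.73


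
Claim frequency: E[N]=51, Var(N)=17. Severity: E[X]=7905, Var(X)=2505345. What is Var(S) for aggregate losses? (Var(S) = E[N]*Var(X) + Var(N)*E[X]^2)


Var(S) = E[N]*Var(X) + Var(N)*E[X]^2
= 51*2505345 + 17*7905^2
= 127772595 + 1062313425
= 1.1901e+09


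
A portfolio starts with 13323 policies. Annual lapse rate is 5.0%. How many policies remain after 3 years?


remaining = initial * (1 - lapse)^years
= 13323 * (1 - 0.05)^3
= 13323 * 0.857375
= 11422.8071


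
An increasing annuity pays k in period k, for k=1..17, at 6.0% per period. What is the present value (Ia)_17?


(Ia)_n = sum_{k=1}^{n} k * v^k, v = 1/(1+i)
v = 0.943396
Sum computed term by term:
(Ia)_17 = 79.8783


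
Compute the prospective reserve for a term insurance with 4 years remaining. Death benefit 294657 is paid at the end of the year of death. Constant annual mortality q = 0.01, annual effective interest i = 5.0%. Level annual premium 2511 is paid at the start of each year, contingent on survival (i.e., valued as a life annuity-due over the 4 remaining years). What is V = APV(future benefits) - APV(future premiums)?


v = 1/(1+i) = 0.952381
APV(future benefits) per unit = sum_{k=0}^{3} k_p_x * q * v^(k+1) = 0.034953
APV(future benefits) = 294657 * 0.034953 = 10299.0128
Life annuity-due factor ä_{x:4} = sum_{k=0}^{3} k_p_x * v^k = 3.670017
APV(future premiums) = 2511 * 3.670017 = 9215.4139
V = 10299.0128 - 9215.4139
= 1083.5989


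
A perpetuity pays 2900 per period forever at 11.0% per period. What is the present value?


PV = PMT / i
= 2900 / 0.11
= 26363.6364


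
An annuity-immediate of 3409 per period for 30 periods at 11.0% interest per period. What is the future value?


FV = PMT * ((1+i)^n - 1) / i
= 3409 * ((1.11)^30 - 1) / 0.11
= 3409 * (22.892297 - 1) / 0.11
= 678462.1729


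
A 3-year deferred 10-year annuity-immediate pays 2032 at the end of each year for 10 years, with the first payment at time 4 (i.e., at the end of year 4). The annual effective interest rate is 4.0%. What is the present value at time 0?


PV at time 3 of the 10-year annuity-immediate:
a_n = 2032 * (1-(1+0.04)^(-10))/0.04 = 16481.3402
Discount back 3 years to time 0:
PV = 16481.3402 * (1+0.04)^(-3)
= 16481.3402 * 0.888996
= 14651.8514


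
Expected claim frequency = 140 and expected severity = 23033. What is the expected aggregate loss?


E[S] = E[N] * E[X]
= 140 * 23033
= 3.2246e+06


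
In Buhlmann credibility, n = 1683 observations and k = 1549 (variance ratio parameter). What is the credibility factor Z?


Z = n / (n + k)
= 1683 / (1683 + 1549)
= 1683 / 3232
= 0.5207


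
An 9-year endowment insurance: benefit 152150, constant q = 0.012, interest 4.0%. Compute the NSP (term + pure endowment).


Term component = 12982.5121
Pure endowment = 9_p_x * v^9 * benefit = 0.897041 * 0.702587 * 152150 = 95892.4477
NSP = 108874.9598


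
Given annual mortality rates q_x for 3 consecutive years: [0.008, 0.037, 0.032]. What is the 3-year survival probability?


p_k = 1 - q_k for each year
Survival = product of (1 - q_k)
= 0.992 * 0.963 * 0.968
= 0.9247


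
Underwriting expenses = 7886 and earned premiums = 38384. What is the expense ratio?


Expense ratio = expenses / premiums
= 7886 / 38384
= 0.2055


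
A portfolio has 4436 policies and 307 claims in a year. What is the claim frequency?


frequency = claims / policies
= 307 / 4436
= 0.0692


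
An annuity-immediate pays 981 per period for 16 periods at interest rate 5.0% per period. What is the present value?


PV = PMT * (1 - (1+i)^(-n)) / i
= 981 * (1 - (1+0.05)^(-16)) / 0.05
= 981 * (1 - 0.458112) / 0.05
= 981 * 10.83777
= 10631.8519


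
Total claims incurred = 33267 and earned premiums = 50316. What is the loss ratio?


Loss ratio = claims / premiums
= 33267 / 50316
= 0.6612


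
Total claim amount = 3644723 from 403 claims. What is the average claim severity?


severity = total / number
= 3644723 / 403
= 9043.9777


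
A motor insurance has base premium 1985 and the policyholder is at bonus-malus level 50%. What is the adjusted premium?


adjusted = base * BM_level / 100
= 1985 * 50 / 100
= 1985 * 0.5
= 992.5


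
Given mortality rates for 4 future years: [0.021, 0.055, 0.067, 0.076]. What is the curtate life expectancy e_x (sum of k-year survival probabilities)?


e_x = sum_{k=1}^{n} k_p_x
k_p_x values:
  1_p_x = 0.979
  2_p_x = 0.925155
  3_p_x = 0.86317
  4_p_x = 0.797569
e_x = 3.5649


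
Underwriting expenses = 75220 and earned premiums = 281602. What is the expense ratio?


Expense ratio = expenses / premiums
= 75220 / 281602
= 0.2671


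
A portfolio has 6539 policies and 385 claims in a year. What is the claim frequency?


frequency = claims / policies
= 385 / 6539
= 0.0589


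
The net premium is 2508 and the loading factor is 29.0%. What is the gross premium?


Gross = net * (1 + loading)
= 2508 * (1 + 0.29)
= 2508 * 1.29
= 3235.32


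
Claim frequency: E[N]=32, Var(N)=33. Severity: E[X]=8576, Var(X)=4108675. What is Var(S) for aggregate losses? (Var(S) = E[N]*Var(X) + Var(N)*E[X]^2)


Var(S) = E[N]*Var(X) + Var(N)*E[X]^2
= 32*4108675 + 33*8576^2
= 131477600 + 2427076608
= 2.5586e+09


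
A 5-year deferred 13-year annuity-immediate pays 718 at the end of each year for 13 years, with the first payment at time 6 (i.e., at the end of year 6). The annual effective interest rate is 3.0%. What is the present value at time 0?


PV at time 5 of the 13-year annuity-immediate:
a_n = 718 * (1-(1+0.03)^(-13))/0.03 = 7635.8979
Discount back 5 years to time 0:
PV = 7635.8979 * (1+0.03)^(-5)
= 7635.8979 * 0.862609
= 6586.7926


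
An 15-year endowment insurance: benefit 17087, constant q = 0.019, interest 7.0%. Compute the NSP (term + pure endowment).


Term component = 2656.252
Pure endowment = 15_p_x * v^15 * benefit = 0.749955 * 0.362446 * 17087 = 4644.5567
NSP = 7300.8086


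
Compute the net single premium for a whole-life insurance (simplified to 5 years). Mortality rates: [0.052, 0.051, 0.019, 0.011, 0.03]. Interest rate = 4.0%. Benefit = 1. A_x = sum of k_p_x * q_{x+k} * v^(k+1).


v = 0.961538
Year 0: k_p_x=1.0, q=0.052, term=0.05
Year 1: k_p_x=0.948, q=0.051, term=0.0447
Year 2: k_p_x=0.899652, q=0.019, term=0.015196
Year 3: k_p_x=0.882559, q=0.011, term=0.008299
Year 4: k_p_x=0.87285, q=0.03, term=0.021523
A_x = 0.1397


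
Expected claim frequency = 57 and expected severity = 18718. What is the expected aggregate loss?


E[S] = E[N] * E[X]
= 57 * 18718
= 1.0669e+06


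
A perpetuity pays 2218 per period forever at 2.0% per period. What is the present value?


PV = PMT / i
= 2218 / 0.02
= 110900.0


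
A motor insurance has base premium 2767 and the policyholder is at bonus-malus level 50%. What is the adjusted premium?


adjusted = base * BM_level / 100
= 2767 * 50 / 100
= 2767 * 0.5
= 1383.5


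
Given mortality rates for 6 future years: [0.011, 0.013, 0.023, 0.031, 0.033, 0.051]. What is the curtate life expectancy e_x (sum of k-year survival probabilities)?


e_x = sum_{k=1}^{n} k_p_x
k_p_x values:
  1_p_x = 0.989
  2_p_x = 0.976143
  3_p_x = 0.953692
  4_p_x = 0.924127
  5_p_x = 0.893631
  6_p_x = 0.848056
e_x = 5.5846


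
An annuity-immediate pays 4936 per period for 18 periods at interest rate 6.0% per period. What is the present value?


PV = PMT * (1 - (1+i)^(-n)) / i
= 4936 * (1 - (1+0.06)^(-18)) / 0.06
= 4936 * (1 - 0.350344) / 0.06
= 4936 * 10.827603
= 53445.0508


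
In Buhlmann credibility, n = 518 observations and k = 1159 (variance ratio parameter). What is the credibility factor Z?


Z = n / (n + k)
= 518 / (518 + 1159)
= 518 / 1677
= 0.3089


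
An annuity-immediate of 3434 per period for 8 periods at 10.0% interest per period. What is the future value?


FV = PMT * ((1+i)^n - 1) / i
= 3434 * ((1.1)^8 - 1) / 0.1
= 3434 * (2.143589 - 1) / 0.1
= 39270.8397


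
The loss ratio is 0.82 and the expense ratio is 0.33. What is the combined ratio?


Combined ratio = loss ratio + expense ratio
= 0.82 + 0.33
= 1.15


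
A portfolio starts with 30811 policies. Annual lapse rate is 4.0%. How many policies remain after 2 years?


remaining = initial * (1 - lapse)^years
= 30811 * (1 - 0.04)^2
= 30811 * 0.9216
= 28395.4176


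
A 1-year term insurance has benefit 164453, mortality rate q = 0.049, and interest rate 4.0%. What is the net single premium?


NSP = benefit * q * v
v = 1/(1+i) = 0.961538
NSP = 164453 * 0.049 * 0.961538
= 7748.2663


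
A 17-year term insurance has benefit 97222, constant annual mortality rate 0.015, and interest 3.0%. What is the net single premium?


NSP = benefit * sum_{k=0}^{n-1} k_p_x * q * v^(k+1)
With constant q=0.015, v=0.970874
Sum = 0.177356
NSP = 97222 * 0.177356
= 17242.8927


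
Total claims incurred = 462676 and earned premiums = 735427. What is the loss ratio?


Loss ratio = claims / premiums
= 462676 / 735427
= 0.6291


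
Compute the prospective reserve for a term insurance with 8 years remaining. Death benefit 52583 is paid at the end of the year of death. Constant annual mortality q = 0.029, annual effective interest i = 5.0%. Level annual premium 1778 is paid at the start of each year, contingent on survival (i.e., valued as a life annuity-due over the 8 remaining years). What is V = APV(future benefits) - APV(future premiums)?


v = 1/(1+i) = 0.952381
APV(future benefits) per unit = sum_{k=0}^{7} k_p_x * q * v^(k+1) = 0.170748
APV(future benefits) = 52583 * 0.170748 = 8978.4368
Life annuity-due factor ä_{x:8} = sum_{k=0}^{7} k_p_x * v^k = 6.182252
APV(future premiums) = 1778 * 6.182252 = 10992.0432
V = 8978.4368 - 10992.0432
= -2013.6064
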